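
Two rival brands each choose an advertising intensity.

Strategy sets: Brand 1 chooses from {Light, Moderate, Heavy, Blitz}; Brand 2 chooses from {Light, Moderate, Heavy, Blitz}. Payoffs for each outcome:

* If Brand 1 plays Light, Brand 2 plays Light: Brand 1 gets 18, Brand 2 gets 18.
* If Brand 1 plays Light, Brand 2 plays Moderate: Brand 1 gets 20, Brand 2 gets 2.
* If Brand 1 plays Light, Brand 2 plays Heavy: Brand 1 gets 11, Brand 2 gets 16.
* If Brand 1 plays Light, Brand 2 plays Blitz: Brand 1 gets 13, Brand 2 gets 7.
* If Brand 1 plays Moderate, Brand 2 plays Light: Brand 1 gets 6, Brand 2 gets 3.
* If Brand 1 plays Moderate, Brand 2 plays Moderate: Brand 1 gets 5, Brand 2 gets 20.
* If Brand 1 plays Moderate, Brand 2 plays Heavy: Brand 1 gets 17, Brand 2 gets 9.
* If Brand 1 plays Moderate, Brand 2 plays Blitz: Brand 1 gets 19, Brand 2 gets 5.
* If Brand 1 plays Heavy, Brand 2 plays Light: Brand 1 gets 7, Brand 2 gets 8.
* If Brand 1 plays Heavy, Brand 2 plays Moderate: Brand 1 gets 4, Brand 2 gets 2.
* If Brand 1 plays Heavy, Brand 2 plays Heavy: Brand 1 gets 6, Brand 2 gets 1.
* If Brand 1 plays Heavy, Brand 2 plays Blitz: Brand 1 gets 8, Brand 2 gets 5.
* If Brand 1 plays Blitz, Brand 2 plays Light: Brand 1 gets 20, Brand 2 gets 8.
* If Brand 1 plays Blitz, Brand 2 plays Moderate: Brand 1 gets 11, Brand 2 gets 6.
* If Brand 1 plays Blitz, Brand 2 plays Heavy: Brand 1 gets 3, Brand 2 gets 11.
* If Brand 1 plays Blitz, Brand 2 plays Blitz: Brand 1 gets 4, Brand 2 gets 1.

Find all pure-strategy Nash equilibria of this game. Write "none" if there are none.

Check each profile: it is a Nash equilibrium iff no player can strictly gain by switching unilaterally.
(Light, Light): Brand 1 can switch to Blitz (18 → 20). Not NE.
(Light, Moderate): Brand 2 can switch to Light (2 → 18). Not NE.
(Light, Heavy): Brand 1 can switch to Moderate (11 → 17). Not NE.
(Light, Blitz): Brand 1 can switch to Moderate (13 → 19). Not NE.
(Moderate, Light): Brand 1 can switch to Light (6 → 18). Not NE.
(Moderate, Moderate): Brand 1 can switch to Light (5 → 20). Not NE.
(Moderate, Heavy): Brand 2 can switch to Moderate (9 → 20). Not NE.
(Moderate, Blitz): Brand 2 can switch to Moderate (5 → 20). Not NE.
(Heavy, Light): Brand 1 can switch to Light (7 → 18). Not NE.
(Heavy, Moderate): Brand 1 can switch to Light (4 → 20). Not NE.
(Heavy, Heavy): Brand 1 can switch to Light (6 → 11). Not NE.
(Heavy, Blitz): Brand 1 can switch to Light (8 → 13). Not NE.
(The remaining 4 profiles each have a profitable deviation by the same check.)

This game has no pure Nash equilibrium.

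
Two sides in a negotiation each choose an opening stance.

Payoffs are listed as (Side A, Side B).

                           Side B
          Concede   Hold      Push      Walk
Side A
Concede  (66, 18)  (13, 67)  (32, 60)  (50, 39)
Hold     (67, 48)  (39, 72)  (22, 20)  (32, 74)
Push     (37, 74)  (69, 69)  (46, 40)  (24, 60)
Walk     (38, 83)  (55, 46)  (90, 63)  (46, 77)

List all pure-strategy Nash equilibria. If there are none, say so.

none

Side A against Concede: payoffs 66, 67, 37, 38 → best response Hold.
Side A against Hold: payoffs 13, 39, 69, 55 → best response Push.
Side A against Push: payoffs 32, 22, 46, 90 → best response Walk.
Side A against Walk: payoffs 50, 32, 24, 46 → best response Concede.
Side B against Concede: payoffs 18, 67, 60, 39 → best response Hold.
Side B against Hold: payoffs 48, 72, 20, 74 → best response Walk.
Side B against Push: payoffs 74, 69, 40, 60 → best response Concede.
Side B against Walk: payoffs 83, 46, 63, 77 → best response Concede.
No profile is a mutual best response for all players.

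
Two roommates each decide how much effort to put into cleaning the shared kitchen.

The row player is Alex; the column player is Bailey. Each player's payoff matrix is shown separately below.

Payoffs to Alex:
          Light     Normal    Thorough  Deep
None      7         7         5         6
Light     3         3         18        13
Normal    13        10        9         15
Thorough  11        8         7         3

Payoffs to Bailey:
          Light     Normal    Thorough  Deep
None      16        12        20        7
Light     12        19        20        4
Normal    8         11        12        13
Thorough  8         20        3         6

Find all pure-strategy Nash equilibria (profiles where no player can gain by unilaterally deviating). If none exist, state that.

(None, Light): Alex can switch to Normal (7 → 13). Not NE.
(None, Normal): Alex can switch to Normal (7 → 10). Not NE.
(None, Thorough): Alex can switch to Light (5 → 18). Not NE.
(None, Deep): Alex can switch to Light (6 → 13). Not NE.
(Light, Light): Alex can switch to None (3 → 7). Not NE.
(Light, Normal): Alex can switch to None (3 → 7). Not NE.
(Light, Thorough): Alex gets 18, best alternative 9; Bailey gets 20, best alternative 19. No profitable deviation — NE.
(Light, Deep): Alex can switch to Normal (13 → 15). Not NE.
(Normal, Light): Bailey can switch to Normal (8 → 11). Not NE.
(Normal, Normal): Bailey can switch to Thorough (11 → 12). Not NE.
(Normal, Thorough): Alex can switch to Light (9 → 18). Not NE.
(Normal, Deep): Alex gets 15, best alternative 13; Bailey gets 13, best alternative 12. No profitable deviation — NE.
(Thorough, Light): Alex can switch to Normal (11 → 13). Not NE.
(Thorough, Normal): Alex can switch to Normal (8 → 10). Not NE.
(The remaining 2 profiles each have a profitable deviation by the same check.)

Pure-strategy Nash equilibria: (Light, Thorough), (Normal, Deep)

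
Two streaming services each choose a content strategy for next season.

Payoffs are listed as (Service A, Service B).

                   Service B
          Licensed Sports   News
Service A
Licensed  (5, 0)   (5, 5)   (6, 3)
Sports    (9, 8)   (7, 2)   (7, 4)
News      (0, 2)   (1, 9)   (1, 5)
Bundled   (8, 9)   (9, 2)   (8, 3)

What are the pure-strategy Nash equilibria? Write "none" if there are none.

Mark each player's best response to every combination of opponents' strategies; a profile where every player is best-responding is a pure Nash equilibrium.
Service A against Licensed: payoffs 5, 9, 0, 8 → best response Sports.
Service A against Sports: payoffs 5, 7, 1, 9 → best response Bundled.
Service A against News: payoffs 6, 7, 1, 8 → best response Bundled.
Service B against Licensed: payoffs 0, 5, 3 → best response Sports.
Service B against Sports: payoffs 8, 2, 4 → best response Licensed.
Service B against News: payoffs 2, 9, 5 → best response Sports.
Service B against Bundled: payoffs 9, 2, 3 → best response Licensed.
Mutual best responses: (Sports, Licensed).

(Sports, Licensed)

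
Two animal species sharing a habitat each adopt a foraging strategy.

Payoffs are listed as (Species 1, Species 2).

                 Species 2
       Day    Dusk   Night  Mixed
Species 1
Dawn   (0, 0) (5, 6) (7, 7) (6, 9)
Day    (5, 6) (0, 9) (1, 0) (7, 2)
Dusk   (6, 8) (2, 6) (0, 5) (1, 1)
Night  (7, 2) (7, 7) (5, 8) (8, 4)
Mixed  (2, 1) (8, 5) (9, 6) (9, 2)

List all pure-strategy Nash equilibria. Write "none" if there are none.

(Dawn, Day): Species 1 can switch to Day (0 → 5). Not NE.
(Dawn, Dusk): Species 1 can switch to Night (5 → 7). Not NE.
(Dawn, Night): Species 1 can switch to Mixed (7 → 9). Not NE.
(Dawn, Mixed): Species 1 can switch to Day (6 → 7). Not NE.
(Day, Day): Species 1 can switch to Dusk (5 → 6). Not NE.
(Day, Dusk): Species 1 can switch to Dawn (0 → 5). Not NE.
(Mixed, Night): Species 1 gets 9, best alternative 7; Species 2 gets 6, best alternative 5. No profitable deviation — NE.
(The remaining 13 profiles each have a profitable deviation by the same check.)

(Mixed, Night)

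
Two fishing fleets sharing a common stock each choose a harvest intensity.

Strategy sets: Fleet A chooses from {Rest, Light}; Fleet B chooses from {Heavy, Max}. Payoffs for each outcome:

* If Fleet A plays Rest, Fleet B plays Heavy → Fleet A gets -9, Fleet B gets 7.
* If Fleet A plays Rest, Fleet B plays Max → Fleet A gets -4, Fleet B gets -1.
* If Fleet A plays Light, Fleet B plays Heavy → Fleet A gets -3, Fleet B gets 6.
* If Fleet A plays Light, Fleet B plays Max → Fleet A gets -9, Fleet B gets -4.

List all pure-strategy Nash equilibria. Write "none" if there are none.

Pure NE: (Light, Heavy)

(Rest, Heavy): Fleet A can switch to Light (-9 → -3). Not NE.
(Rest, Max): Fleet B can switch to Heavy (-1 → 7). Not NE.
(Light, Heavy): Fleet A gets -3, best alternative -9; Fleet B gets 6, best alternative -4. No profitable deviation — NE.
(Light, Max): Fleet A can switch to Rest (-9 → -4). Not NE.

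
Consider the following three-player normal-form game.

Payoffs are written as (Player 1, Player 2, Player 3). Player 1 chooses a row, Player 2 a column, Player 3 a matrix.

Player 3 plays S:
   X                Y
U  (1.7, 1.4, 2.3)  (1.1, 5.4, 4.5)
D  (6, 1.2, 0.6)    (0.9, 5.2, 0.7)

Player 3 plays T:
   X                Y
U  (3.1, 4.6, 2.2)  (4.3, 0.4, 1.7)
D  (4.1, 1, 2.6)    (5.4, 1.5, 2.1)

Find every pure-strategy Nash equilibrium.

Check each profile: it is a Nash equilibrium iff no player can strictly gain by switching unilaterally.
(U, X, S): Player 1 can switch to D (1.7 → 6). Not NE.
(U, X, T): Player 1 can switch to D (3.1 → 4.1). Not NE.
(U, Y, S): Player 1 gets 1.1, best alternative 0.9; Player 2 gets 5.4, best alternative 1.4; Player 3 gets 4.5, best alternative 1.7. No profitable deviation — NE.
(U, Y, T): Player 1 can switch to D (4.3 → 5.4). Not NE.
(D, X, S): Player 2 can switch to Y (1.2 → 5.2). Not NE.
(D, X, T): Player 2 can switch to Y (1 → 1.5). Not NE.
(D, Y, S): Player 1 can switch to U (0.9 → 1.1). Not NE.
(D, Y, T): Player 1 gets 5.4, best alternative 4.3; Player 2 gets 1.5, best alternative 1; Player 3 gets 2.1, best alternative 0.7. No profitable deviation — NE.

The pure Nash equilibria are (U, Y, S), (D, Y, T).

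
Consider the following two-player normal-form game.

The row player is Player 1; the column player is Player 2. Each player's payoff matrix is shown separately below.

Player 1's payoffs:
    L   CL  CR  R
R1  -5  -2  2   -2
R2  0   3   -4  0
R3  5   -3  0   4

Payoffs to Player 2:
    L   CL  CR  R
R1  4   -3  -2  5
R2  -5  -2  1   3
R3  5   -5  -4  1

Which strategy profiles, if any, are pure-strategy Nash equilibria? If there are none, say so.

(R1, L): Player 1 can switch to R2 (-5 → 0). Not NE.
(R1, CL): Player 1 can switch to R2 (-2 → 3). Not NE.
(R1, CR): Player 2 can switch to L (-2 → 4). Not NE.
(R1, R): Player 1 can switch to R2 (-2 → 0). Not NE.
(R2, L): Player 1 can switch to R3 (0 → 5). Not NE.
(R2, CL): Player 2 can switch to CR (-2 → 1). Not NE.
(R2, CR): Player 1 can switch to R1 (-4 → 2). Not NE.
(R2, R): Player 1 can switch to R3 (0 → 4). Not NE.
(R3, L): Player 1 gets 5, best alternative 0; Player 2 gets 5, best alternative 1. No profitable deviation — NE.
(The remaining 3 profiles each have a profitable deviation by the same check.)

(R3, L)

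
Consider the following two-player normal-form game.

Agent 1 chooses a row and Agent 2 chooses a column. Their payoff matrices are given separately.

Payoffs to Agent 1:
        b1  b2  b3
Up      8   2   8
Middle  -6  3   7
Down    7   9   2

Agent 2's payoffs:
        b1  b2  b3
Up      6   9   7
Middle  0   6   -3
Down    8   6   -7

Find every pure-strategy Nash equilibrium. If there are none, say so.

There is no pure-strategy Nash equilibrium.

For each player, find the best response to each opponent profile; mutual best responses are the pure NE.
Agent 1 against b1: payoffs 8, -6, 7 → best response Up.
Agent 1 against b2: payoffs 2, 3, 9 → best response Down.
Agent 1 against b3: payoffs 8, 7, 2 → best response Up.
Agent 2 against Up: payoffs 6, 9, 7 → best response b2.
Agent 2 against Middle: payoffs 0, 6, -3 → best response b2.
Agent 2 against Down: payoffs 8, 6, -7 → best response b1.
No profile is a mutual best response for all players.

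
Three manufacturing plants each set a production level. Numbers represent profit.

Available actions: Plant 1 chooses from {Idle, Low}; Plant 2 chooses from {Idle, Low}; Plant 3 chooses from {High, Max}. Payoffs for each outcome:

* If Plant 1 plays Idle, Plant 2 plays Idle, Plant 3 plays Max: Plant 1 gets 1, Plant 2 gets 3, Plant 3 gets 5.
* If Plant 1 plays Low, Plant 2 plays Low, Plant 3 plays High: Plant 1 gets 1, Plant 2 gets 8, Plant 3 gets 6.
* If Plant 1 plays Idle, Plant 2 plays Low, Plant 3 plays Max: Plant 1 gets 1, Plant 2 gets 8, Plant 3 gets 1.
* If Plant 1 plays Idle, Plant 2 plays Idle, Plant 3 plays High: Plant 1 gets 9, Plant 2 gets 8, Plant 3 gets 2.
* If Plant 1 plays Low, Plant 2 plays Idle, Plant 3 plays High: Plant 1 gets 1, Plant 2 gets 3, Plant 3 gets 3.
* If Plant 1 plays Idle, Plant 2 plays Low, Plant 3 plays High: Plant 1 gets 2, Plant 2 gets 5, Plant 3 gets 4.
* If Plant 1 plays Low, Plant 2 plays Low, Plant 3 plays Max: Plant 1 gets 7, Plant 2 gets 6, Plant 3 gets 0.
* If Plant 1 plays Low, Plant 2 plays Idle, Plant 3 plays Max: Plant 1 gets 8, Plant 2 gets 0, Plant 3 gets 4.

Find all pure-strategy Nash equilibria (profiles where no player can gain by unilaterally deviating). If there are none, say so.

Plant 1 against (Idle, High): payoffs 9, 1 → best response Idle.
Plant 1 against (Idle, Max): payoffs 1, 8 → best response Low.
Plant 1 against (Low, High): payoffs 2, 1 → best response Idle.
Plant 1 against (Low, Max): payoffs 1, 7 → best response Low.
Plant 2 against (Idle, High): payoffs 8, 5 → best response Idle.
Plant 2 against (Idle, Max): payoffs 3, 8 → best response Low.
Plant 2 against (Low, High): payoffs 3, 8 → best response Low.
Plant 2 against (Low, Max): payoffs 0, 6 → best response Low.
Plant 3 against (Idle, Idle): payoffs 2, 5 → best response Max.
Plant 3 against (Idle, Low): payoffs 4, 1 → best response High.
Plant 3 against (Low, Idle): payoffs 3, 4 → best response Max.
Plant 3 against (Low, Low): payoffs 6, 0 → best response High.
No profile is a mutual best response for all players.

This game has no pure Nash equilibrium.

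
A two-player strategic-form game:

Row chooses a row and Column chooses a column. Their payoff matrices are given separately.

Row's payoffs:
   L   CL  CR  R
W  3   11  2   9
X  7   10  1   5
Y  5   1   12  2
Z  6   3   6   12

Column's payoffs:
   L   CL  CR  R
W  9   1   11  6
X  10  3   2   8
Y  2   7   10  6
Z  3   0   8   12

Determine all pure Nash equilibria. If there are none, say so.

Mark each player's best response to every combination of opponents' strategies; a profile where every player is best-responding is a pure Nash equilibrium.
Row against L: payoffs 3, 7, 5, 6 → best response X.
Row against CL: payoffs 11, 10, 1, 3 → best response W.
Row against CR: payoffs 2, 1, 12, 6 → best response Y.
Row against R: payoffs 9, 5, 2, 12 → best response Z.
Column against W: payoffs 9, 1, 11, 6 → best response CR.
Column against X: payoffs 10, 3, 2, 8 → best response L.
Column against Y: payoffs 2, 7, 10, 6 → best response CR.
Column against Z: payoffs 3, 0, 8, 12 → best response R.
Mutual best responses: (X, L); (Y, CR); (Z, R).

The pure Nash equilibria are (X, L) and (Y, CR) and (Z, R).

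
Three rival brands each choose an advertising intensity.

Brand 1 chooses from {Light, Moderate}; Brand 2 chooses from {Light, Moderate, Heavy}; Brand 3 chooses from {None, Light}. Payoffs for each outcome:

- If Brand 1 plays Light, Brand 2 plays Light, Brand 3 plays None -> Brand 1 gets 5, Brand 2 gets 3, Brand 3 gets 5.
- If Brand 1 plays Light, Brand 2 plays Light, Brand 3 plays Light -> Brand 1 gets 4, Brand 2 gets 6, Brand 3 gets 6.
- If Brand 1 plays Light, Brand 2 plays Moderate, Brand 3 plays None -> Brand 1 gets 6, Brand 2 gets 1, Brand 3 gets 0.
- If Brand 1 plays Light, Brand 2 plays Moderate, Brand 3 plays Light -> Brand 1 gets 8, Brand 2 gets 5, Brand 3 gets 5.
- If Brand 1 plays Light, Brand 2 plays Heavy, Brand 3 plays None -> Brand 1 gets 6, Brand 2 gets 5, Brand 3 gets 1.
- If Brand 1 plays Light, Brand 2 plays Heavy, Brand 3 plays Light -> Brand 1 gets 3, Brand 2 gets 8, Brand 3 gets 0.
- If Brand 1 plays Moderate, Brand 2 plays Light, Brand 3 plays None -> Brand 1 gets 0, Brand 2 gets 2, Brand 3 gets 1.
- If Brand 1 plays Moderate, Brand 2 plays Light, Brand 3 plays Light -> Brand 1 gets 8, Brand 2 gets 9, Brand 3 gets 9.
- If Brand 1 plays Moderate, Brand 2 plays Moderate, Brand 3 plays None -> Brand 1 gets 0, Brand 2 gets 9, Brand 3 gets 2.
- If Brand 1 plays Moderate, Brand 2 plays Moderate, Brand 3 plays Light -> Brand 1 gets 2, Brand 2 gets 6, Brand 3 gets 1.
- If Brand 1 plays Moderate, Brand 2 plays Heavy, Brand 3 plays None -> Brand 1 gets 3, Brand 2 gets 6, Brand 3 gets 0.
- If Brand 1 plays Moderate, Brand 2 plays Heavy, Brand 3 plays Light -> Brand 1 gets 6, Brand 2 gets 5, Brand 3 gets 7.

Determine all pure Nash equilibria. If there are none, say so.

The pure Nash equilibria are (Light, Heavy, None), (Moderate, Light, Light).

Brand 1 against (Light, None): payoffs 5, 0 → best response Light.
Brand 1 against (Light, Light): payoffs 4, 8 → best response Moderate.
Brand 1 against (Moderate, None): payoffs 6, 0 → best response Light.
Brand 1 against (Moderate, Light): payoffs 8, 2 → best response Light.
Brand 1 against (Heavy, None): payoffs 6, 3 → best response Light.
Brand 1 against (Heavy, Light): payoffs 3, 6 → best response Moderate.
Brand 2 against (Light, None): payoffs 3, 1, 5 → best response Heavy.
Brand 2 against (Light, Light): payoffs 6, 5, 8 → best response Heavy.
Brand 2 against (Moderate, None): payoffs 2, 9, 6 → best response Moderate.
Brand 2 against (Moderate, Light): payoffs 9, 6, 5 → best response Light.
Brand 3 against (Light, Light): payoffs 5, 6 → best response Light.
Brand 3 against (Light, Moderate): payoffs 0, 5 → best response Light.
Brand 3 against (Light, Heavy): payoffs 1, 0 → best response None.
Brand 3 against (Moderate, Light): payoffs 1, 9 → best response Light.
Brand 3 against (Moderate, Moderate): payoffs 2, 1 → best response None.
Brand 3 against (Moderate, Heavy): payoffs 0, 7 → best response Light.
Mutual best responses: (Light, Heavy, None); (Moderate, Light, Light).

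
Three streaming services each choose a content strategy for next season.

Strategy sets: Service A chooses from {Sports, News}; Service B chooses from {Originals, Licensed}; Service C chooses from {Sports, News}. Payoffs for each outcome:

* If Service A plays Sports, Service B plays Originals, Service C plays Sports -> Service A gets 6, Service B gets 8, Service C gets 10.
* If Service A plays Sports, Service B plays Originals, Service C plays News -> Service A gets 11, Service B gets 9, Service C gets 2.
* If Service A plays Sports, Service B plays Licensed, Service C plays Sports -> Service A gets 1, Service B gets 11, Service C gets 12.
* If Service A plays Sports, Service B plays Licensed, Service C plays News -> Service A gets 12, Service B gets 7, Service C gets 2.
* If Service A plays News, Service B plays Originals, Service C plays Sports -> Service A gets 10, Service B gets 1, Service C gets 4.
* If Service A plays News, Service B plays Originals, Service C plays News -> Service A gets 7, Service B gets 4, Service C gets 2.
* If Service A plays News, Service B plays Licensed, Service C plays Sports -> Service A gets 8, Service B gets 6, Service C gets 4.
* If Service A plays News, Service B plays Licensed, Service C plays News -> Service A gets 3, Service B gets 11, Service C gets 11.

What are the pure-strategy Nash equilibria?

There is no pure-strategy Nash equilibrium.

(Sports, Originals, Sports): Service A can switch to News (6 → 10). Not NE.
(Sports, Originals, News): Service C can switch to Sports (2 → 10). Not NE.
(Sports, Licensed, Sports): Service A can switch to News (1 → 8). Not NE.
(Sports, Licensed, News): Service B can switch to Originals (7 → 9). Not NE.
(News, Originals, Sports): Service B can switch to Licensed (1 → 6). Not NE.
(News, Originals, News): Service A can switch to Sports (7 → 11). Not NE.
(The remaining 2 profiles each have a profitable deviation by the same check.)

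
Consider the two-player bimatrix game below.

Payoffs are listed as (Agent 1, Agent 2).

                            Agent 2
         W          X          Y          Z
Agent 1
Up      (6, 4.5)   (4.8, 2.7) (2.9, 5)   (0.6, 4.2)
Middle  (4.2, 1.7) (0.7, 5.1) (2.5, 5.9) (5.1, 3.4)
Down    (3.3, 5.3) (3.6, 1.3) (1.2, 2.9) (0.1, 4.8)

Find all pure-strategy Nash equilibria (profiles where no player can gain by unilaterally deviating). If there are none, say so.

(Up, Y)

Agent 1 against W: payoffs 6, 4.2, 3.3 → best response Up.
Agent 1 against X: payoffs 4.8, 0.7, 3.6 → best response Up.
Agent 1 against Y: payoffs 2.9, 2.5, 1.2 → best response Up.
Agent 1 against Z: payoffs 0.6, 5.1, 0.1 → best response Middle.
Agent 2 against Up: payoffs 4.5, 2.7, 5, 4.2 → best response Y.
Agent 2 against Middle: payoffs 1.7, 5.1, 5.9, 3.4 → best response Y.
Agent 2 against Down: payoffs 5.3, 1.3, 2.9, 4.8 → best response W.
Mutual best responses: (Up, Y).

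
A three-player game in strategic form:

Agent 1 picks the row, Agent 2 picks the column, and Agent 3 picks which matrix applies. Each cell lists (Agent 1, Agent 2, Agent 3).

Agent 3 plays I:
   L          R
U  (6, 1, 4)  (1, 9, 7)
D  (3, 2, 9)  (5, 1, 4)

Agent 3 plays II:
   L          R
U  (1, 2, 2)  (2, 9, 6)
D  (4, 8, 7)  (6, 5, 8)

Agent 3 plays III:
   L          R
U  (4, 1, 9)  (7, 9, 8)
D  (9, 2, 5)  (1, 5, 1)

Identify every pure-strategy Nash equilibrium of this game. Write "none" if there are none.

(U, R, III)

Agent 1 against (L, I): payoffs 6, 3 → best response U.
Agent 1 against (L, II): payoffs 1, 4 → best response D.
Agent 1 against (L, III): payoffs 4, 9 → best response D.
Agent 1 against (R, I): payoffs 1, 5 → best response D.
Agent 1 against (R, II): payoffs 2, 6 → best response D.
Agent 1 against (R, III): payoffs 7, 1 → best response U.
Agent 2 against (U, I): payoffs 1, 9 → best response R.
Agent 2 against (U, II): payoffs 2, 9 → best response R.
Agent 2 against (U, III): payoffs 1, 9 → best response R.
Agent 2 against (D, I): payoffs 2, 1 → best response L.
Agent 2 against (D, II): payoffs 8, 5 → best response L.
Agent 2 against (D, III): payoffs 2, 5 → best response R.
Agent 3 against (U, L): payoffs 4, 2, 9 → best response III.
Agent 3 against (U, R): payoffs 7, 6, 8 → best response III.
Agent 3 against (D, L): payoffs 9, 7, 5 → best response I.
Agent 3 against (D, R): payoffs 4, 8, 1 → best response II.
Mutual best responses: (U, R, III).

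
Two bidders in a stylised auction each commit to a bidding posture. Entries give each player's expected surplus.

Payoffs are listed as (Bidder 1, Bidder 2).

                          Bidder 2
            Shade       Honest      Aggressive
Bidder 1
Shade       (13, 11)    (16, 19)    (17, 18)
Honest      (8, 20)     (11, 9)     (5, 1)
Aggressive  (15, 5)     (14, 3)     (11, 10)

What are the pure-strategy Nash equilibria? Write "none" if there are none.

Bidder 1 against Shade: payoffs 13, 8, 15 → best response Aggressive.
Bidder 1 against Honest: payoffs 16, 11, 14 → best response Shade.
Bidder 1 against Aggressive: payoffs 17, 5, 11 → best response Shade.
Bidder 2 against Shade: payoffs 11, 19, 18 → best response Honest.
Bidder 2 against Honest: payoffs 20, 9, 1 → best response Shade.
Bidder 2 against Aggressive: payoffs 5, 3, 10 → best response Aggressive.
Mutual best responses: (Shade, Honest).

Pure NE: (Shade, Honest)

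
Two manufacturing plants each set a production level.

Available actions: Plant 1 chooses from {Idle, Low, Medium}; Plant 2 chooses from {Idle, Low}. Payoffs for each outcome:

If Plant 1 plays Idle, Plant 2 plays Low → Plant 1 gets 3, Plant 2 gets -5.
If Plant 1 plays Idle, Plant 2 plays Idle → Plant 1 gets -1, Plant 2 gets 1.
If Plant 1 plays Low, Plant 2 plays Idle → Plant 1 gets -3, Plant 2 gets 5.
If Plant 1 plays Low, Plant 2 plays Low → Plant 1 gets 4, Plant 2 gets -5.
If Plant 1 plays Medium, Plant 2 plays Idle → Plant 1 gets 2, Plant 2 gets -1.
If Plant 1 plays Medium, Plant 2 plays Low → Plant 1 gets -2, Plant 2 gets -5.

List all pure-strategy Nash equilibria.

For each strategy profile, look for a profitable unilateral deviation.
(Idle, Idle): Plant 1 can switch to Medium (-1 → 2). Not NE.
(Idle, Low): Plant 1 can switch to Low (3 → 4). Not NE.
(Low, Idle): Plant 1 can switch to Idle (-3 → -1). Not NE.
(Low, Low): Plant 2 can switch to Idle (-5 → 5). Not NE.
(Medium, Idle): Plant 1 gets 2, best alternative -1; Plant 2 gets -1, best alternative -5. No profitable deviation — NE.
(Medium, Low): Plant 1 can switch to Idle (-2 → 3). Not NE.

Pure NE: (Medium, Idle)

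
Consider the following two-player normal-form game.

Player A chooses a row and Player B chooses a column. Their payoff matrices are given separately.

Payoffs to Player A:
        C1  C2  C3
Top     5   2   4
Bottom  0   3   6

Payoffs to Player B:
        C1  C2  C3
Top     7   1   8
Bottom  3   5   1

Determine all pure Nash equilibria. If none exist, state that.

Player A against C1: payoffs 5, 0 → best response Top.
Player A against C2: payoffs 2, 3 → best response Bottom.
Player A against C3: payoffs 4, 6 → best response Bottom.
Player B against Top: payoffs 7, 1, 8 → best response C3.
Player B against Bottom: payoffs 3, 5, 1 → best response C2.
Mutual best responses: (Bottom, C2).

The unique pure-strategy Nash equilibrium is (Bottom, C2).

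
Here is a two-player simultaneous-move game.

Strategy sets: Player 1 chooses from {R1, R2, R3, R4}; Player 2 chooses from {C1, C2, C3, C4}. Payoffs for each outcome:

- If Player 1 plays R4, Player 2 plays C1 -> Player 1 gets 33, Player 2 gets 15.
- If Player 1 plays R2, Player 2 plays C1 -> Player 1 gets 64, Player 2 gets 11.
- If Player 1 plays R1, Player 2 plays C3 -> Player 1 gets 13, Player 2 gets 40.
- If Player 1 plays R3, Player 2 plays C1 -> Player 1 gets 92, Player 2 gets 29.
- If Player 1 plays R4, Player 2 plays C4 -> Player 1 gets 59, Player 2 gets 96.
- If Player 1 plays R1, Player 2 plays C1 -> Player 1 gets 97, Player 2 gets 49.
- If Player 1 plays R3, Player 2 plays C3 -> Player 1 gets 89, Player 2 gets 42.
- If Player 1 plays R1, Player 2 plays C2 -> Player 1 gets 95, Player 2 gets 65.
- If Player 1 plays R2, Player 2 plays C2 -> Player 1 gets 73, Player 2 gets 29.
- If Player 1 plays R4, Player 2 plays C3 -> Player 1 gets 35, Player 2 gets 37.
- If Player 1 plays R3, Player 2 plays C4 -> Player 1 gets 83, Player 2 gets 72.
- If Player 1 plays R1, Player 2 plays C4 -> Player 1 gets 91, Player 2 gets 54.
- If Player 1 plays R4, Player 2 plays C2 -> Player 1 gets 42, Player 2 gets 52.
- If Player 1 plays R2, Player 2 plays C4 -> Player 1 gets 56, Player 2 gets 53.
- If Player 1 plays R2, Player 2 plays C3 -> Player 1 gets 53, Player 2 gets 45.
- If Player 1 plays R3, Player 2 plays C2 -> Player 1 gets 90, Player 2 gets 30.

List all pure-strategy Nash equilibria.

Pure NE: (R1, C2)

For each player, find the best response to each opponent profile; mutual best responses are the pure NE.
Player 1 against C1: payoffs 97, 64, 92, 33 → best response R1.
Player 1 against C2: payoffs 95, 73, 90, 42 → best response R1.
Player 1 against C3: payoffs 13, 53, 89, 35 → best response R3.
Player 1 against C4: payoffs 91, 56, 83, 59 → best response R1.
Player 2 against R1: payoffs 49, 65, 40, 54 → best response C2.
Player 2 against R2: payoffs 11, 29, 45, 53 → best response C4.
Player 2 against R3: payoffs 29, 30, 42, 72 → best response C4.
Player 2 against R4: payoffs 15, 52, 37, 96 → best response C4.
Mutual best responses: (R1, C2).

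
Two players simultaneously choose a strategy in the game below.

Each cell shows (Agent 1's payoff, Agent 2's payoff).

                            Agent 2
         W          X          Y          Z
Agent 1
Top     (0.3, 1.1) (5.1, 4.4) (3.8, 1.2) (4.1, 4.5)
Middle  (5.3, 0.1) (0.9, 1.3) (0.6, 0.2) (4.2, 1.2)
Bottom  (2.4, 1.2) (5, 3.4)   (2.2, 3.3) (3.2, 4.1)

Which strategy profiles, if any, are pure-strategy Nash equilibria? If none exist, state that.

There is no pure-strategy Nash equilibrium.

For each strategy profile, look for a profitable unilateral deviation.
(Top, W): Agent 1 can switch to Middle (0.3 → 5.3). Not NE.
(Top, X): Agent 2 can switch to Z (4.4 → 4.5). Not NE.
(Top, Y): Agent 2 can switch to X (1.2 → 4.4). Not NE.
(Top, Z): Agent 1 can switch to Middle (4.1 → 4.2). Not NE.
(Middle, W): Agent 2 can switch to X (0.1 → 1.3). Not NE.
(Middle, X): Agent 1 can switch to Top (0.9 → 5.1). Not NE.
(Middle, Y): Agent 1 can switch to Top (0.6 → 3.8). Not NE.
(Middle, Z): Agent 2 can switch to X (1.2 → 1.3). Not NE.
(Bottom, W): Agent 1 can switch to Middle (2.4 → 5.3). Not NE.
(Bottom, X): Agent 1 can switch to Top (5 → 5.1). Not NE.
(The remaining 2 profiles each have a profitable deviation by the same check.)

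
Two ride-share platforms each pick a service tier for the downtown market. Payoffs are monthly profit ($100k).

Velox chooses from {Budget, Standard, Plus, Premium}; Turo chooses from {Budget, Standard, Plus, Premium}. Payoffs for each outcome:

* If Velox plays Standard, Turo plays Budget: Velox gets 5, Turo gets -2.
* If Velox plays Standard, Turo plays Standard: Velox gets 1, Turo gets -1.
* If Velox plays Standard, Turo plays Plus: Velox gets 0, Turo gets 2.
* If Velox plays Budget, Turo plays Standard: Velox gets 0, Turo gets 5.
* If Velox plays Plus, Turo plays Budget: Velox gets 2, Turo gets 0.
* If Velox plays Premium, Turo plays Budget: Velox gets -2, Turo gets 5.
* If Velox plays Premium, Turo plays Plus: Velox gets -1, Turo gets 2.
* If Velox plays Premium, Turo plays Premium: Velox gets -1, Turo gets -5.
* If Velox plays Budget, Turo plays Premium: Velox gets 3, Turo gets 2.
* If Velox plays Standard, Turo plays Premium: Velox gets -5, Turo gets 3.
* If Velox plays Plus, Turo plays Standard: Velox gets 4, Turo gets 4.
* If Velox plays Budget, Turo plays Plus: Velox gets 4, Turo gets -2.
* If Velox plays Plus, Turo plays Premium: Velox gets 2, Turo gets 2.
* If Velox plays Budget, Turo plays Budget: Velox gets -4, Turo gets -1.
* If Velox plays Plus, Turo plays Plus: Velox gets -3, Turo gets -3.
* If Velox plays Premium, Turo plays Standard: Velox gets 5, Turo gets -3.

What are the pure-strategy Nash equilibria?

Mark each player's best response to every combination of opponents' strategies; a profile where every player is best-responding is a pure Nash equilibrium.
Velox against Budget: payoffs -4, 5, 2, -2 → best response Standard.
Velox against Standard: payoffs 0, 1, 4, 5 → best response Premium.
Velox against Plus: payoffs 4, 0, -3, -1 → best response Budget.
Velox against Premium: payoffs 3, -5, 2, -1 → best response Budget.
Turo against Budget: payoffs -1, 5, -2, 2 → best response Standard.
Turo against Standard: payoffs -2, -1, 2, 3 → best response Premium.
Turo against Plus: payoffs 0, 4, -3, 2 → best response Standard.
Turo against Premium: payoffs 5, -3, 2, -5 → best response Budget.
No profile is a mutual best response for all players.

This game has no pure Nash equilibrium.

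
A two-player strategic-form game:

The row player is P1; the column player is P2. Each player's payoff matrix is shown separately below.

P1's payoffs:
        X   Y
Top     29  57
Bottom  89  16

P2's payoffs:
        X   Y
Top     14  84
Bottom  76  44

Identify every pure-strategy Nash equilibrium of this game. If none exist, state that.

P1 against X: payoffs 29, 89 → best response Bottom.
P1 against Y: payoffs 57, 16 → best response Top.
P2 against Top: payoffs 14, 84 → best response Y.
P2 against Bottom: payoffs 76, 44 → best response X.
Mutual best responses: (Top, Y); (Bottom, X).

Pure-strategy Nash equilibria: (Top, Y), (Bottom, X)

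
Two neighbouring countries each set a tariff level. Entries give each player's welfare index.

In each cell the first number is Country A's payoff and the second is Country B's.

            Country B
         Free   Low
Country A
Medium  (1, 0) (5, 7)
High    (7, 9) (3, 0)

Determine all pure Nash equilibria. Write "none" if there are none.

The pure Nash equilibria are (Medium, Low), (High, Free).

For each player, find the best response to each opponent profile; mutual best responses are the pure NE.
Country A against Free: payoffs 1, 7 → best response High.
Country A against Low: payoffs 5, 3 → best response Medium.
Country B against Medium: payoffs 0, 7 → best response Low.
Country B against High: payoffs 9, 0 → best response Free.
Mutual best responses: (Medium, Low); (High, Free).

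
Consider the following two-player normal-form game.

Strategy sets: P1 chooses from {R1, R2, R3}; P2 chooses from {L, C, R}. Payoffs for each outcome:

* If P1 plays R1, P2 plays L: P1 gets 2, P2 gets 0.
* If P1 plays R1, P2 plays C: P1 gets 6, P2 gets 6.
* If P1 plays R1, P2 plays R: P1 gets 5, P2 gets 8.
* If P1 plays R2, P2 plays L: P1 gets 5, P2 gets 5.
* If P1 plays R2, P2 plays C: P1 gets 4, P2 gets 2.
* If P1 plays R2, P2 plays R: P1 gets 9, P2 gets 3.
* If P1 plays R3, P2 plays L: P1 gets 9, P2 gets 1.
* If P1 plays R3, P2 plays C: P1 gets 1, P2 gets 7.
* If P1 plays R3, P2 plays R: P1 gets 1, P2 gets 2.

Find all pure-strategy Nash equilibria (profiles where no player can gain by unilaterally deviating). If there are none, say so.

none

(R1, L): P1 can switch to R2 (2 → 5). Not NE.
(R1, C): P2 can switch to R (6 → 8). Not NE.
(R1, R): P1 can switch to R2 (5 → 9). Not NE.
(R2, L): P1 can switch to R3 (5 → 9). Not NE.
(R2, C): P1 can switch to R1 (4 → 6). Not NE.
(R2, R): P2 can switch to L (3 → 5). Not NE.
(R3, L): P2 can switch to C (1 → 7). Not NE.
(R3, C): P1 can switch to R1 (1 → 6). Not NE.
(The remaining 1 profile has a profitable deviation by the same check.)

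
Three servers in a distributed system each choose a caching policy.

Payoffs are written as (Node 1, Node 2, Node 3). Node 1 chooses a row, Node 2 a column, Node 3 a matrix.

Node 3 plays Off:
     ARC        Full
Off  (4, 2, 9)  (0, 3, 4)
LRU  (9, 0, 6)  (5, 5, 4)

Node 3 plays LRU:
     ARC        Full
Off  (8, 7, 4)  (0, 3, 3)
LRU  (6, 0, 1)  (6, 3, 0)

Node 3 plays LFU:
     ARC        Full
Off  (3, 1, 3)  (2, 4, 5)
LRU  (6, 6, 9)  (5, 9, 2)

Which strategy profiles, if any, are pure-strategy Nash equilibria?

Pure NE: (LRU, Full, Off)

Mark each player's best response to every combination of opponents' strategies; a profile where every player is best-responding is a pure Nash equilibrium.
Node 1 against (ARC, Off): payoffs 4, 9 → best response LRU.
Node 1 against (ARC, LRU): payoffs 8, 6 → best response Off.
Node 1 against (ARC, LFU): payoffs 3, 6 → best response LRU.
Node 1 against (Full, Off): payoffs 0, 5 → best response LRU.
Node 1 against (Full, LRU): payoffs 0, 6 → best response LRU.
Node 1 against (Full, LFU): payoffs 2, 5 → best response LRU.
Node 2 against (Off, Off): payoffs 2, 3 → best response Full.
Node 2 against (Off, LRU): payoffs 7, 3 → best response ARC.
Node 2 against (Off, LFU): payoffs 1, 4 → best response Full.
Node 2 against (LRU, Off): payoffs 0, 5 → best response Full.
Node 2 against (LRU, LRU): payoffs 0, 3 → best response Full.
Node 2 against (LRU, LFU): payoffs 6, 9 → best response Full.
Node 3 against (Off, ARC): payoffs 9, 4, 3 → best response Off.
Node 3 against (Off, Full): payoffs 4, 3, 5 → best response LFU.
Node 3 against (LRU, ARC): payoffs 6, 1, 9 → best response LFU.
Node 3 against (LRU, Full): payoffs 4, 0, 2 → best response Off.
Mutual best responses: (LRU, Full, Off).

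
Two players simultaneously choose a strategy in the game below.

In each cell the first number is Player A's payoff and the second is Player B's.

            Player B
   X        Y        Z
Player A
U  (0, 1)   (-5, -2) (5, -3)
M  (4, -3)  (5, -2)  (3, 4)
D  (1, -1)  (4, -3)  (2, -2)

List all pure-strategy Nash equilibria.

Player A against X: payoffs 0, 4, 1 → best response M.
Player A against Y: payoffs -5, 5, 4 → best response M.
Player A against Z: payoffs 5, 3, 2 → best response U.
Player B against U: payoffs 1, -2, -3 → best response X.
Player B against M: payoffs -3, -2, 4 → best response Z.
Player B against D: payoffs -1, -3, -2 → best response X.
No profile is a mutual best response for all players.

No pure-strategy Nash equilibrium.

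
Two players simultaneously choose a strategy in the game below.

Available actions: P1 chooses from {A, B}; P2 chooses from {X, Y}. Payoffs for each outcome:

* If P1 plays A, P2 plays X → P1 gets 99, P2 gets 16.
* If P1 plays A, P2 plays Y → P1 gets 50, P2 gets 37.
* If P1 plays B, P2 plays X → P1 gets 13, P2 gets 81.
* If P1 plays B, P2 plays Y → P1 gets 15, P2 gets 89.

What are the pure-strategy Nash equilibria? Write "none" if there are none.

(A, Y)

(A, X): P2 can switch to Y (16 → 37). Not NE.
(A, Y): P1 gets 50, best alternative 15; P2 gets 37, best alternative 16. No profitable deviation — NE.
(B, X): P1 can switch to A (13 → 99). Not NE.
(B, Y): P1 can switch to A (15 → 50). Not NE.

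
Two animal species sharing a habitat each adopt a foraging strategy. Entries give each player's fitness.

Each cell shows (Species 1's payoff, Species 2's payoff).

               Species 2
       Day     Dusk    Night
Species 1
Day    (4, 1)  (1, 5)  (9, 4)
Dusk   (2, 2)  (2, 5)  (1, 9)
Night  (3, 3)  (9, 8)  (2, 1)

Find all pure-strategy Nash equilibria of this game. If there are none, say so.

Species 1 against Day: payoffs 4, 2, 3 → best response Day.
Species 1 against Dusk: payoffs 1, 2, 9 → best response Night.
Species 1 against Night: payoffs 9, 1, 2 → best response Day.
Species 2 against Day: payoffs 1, 5, 4 → best response Dusk.
Species 2 against Dusk: payoffs 2, 5, 9 → best response Night.
Species 2 against Night: payoffs 3, 8, 1 → best response Dusk.
Mutual best responses: (Night, Dusk).

(Night, Dusk)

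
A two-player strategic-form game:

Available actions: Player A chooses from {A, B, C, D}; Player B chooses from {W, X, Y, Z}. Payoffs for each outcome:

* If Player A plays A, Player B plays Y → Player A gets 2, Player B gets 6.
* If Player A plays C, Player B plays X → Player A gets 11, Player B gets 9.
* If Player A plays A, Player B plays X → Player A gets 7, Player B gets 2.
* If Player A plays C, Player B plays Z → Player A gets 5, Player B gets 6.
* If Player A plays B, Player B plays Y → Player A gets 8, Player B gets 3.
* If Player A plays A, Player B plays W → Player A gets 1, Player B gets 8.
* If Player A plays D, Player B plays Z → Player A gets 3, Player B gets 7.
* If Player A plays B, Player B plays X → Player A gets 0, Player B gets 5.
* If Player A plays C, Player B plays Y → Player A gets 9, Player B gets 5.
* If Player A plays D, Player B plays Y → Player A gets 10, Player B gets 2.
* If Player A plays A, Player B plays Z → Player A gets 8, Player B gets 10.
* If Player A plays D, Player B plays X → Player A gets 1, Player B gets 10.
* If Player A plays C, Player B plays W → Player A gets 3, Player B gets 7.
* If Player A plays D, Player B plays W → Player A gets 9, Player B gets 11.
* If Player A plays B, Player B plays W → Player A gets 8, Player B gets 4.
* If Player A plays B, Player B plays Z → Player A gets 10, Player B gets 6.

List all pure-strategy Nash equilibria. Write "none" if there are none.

(B, Z), (C, X), (D, W)

For each player, find the best response to each opponent profile; mutual best responses are the pure NE.
Player A against W: payoffs 1, 8, 3, 9 → best response D.
Player A against X: payoffs 7, 0, 11, 1 → best response C.
Player A against Y: payoffs 2, 8, 9, 10 → best response D.
Player A against Z: payoffs 8, 10, 5, 3 → best response B.
Player B against A: payoffs 8, 2, 6, 10 → best response Z.
Player B against B: payoffs 4, 5, 3, 6 → best response Z.
Player B against C: payoffs 7, 9, 5, 6 → best response X.
Player B against D: payoffs 11, 10, 2, 7 → best response W.
Mutual best responses: (B, Z); (C, X); (D, W).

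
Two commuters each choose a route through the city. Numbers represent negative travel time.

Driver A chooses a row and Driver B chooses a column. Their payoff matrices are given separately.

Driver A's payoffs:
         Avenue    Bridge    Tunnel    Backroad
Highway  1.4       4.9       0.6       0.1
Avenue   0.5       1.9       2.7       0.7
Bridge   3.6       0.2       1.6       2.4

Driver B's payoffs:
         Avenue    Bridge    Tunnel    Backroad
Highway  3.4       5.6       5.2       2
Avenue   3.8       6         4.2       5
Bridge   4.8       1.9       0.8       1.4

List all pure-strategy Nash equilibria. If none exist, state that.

Pure-strategy Nash equilibria: (Highway, Bridge), (Bridge, Avenue)

Mark each player's best response to every combination of opponents' strategies; a profile where every player is best-responding is a pure Nash equilibrium.
Driver A against Avenue: payoffs 1.4, 0.5, 3.6 → best response Bridge.
Driver A against Bridge: payoffs 4.9, 1.9, 0.2 → best response Highway.
Driver A against Tunnel: payoffs 0.6, 2.7, 1.6 → best response Avenue.
Driver A against Backroad: payoffs 0.1, 0.7, 2.4 → best response Bridge.
Driver B against Highway: payoffs 3.4, 5.6, 5.2, 2 → best response Bridge.
Driver B against Avenue: payoffs 3.8, 6, 4.2, 5 → best response Bridge.
Driver B against Bridge: payoffs 4.8, 1.9, 0.8, 1.4 → best response Avenue.
Mutual best responses: (Highway, Bridge); (Bridge, Avenue).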